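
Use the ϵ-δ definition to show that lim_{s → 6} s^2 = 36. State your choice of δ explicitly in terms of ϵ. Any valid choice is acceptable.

δ = min(1, ϵ/13)

Suppose ϵ > 0. We seek δ > 0 with 0 < |s − 6| < δ ⇒ |s^2 − 36| < ϵ.
Factor: s^2 − 36 = (s − 6)(s + 6), so |s^2 − 36| = |s − 6|·|s + 6|.
Impose δ ≤ 1 so that |s| < 7; then |s + 6| ≤ 13.
Hence |s^2 − 36| ≤ 13|s − 6|, which is < ϵ once |s − 6| < ϵ/13.
Take δ = min(1, ϵ/13). If 0 < |s − 6| < δ then both bounds hold and |s^2 − 36| ≤ 13|s − 6| < 13·(ϵ/13) = ϵ.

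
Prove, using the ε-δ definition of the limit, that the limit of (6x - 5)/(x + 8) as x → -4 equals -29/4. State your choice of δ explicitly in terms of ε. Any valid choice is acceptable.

Suppose ε > 0. We want δ > 0 with 0 < |x + 4| < δ ⇒ |(6x - 5)/(x + 8) + 29/4| < ε.
Combining over a common denominator, (6x - 5)/(x + 8) + 29/4 = [(6x - 5)·4 − (-29)·(x + 8)] / [4·(x + 8)] = 53(x + 4) / (4(x + 8)).
So |(6x - 5)/(x + 8) + 29/4| = 53|x + 4| / (4·|x + 8|).
Require δ ≤ 2, so |x + 8| ≥ |4| − |x + 4| > 4 − 2 = 2.
Hence |(6x - 5)/(x + 8) + 29/4| < 53|x + 4|/(4·2) = (53/8)|x + 4|, which is < ε once |x + 4| < (8/53)ε.
Take δ = min(2, (8/53)ε). Then 0 < |x + 4| < δ forces both bounds, so |(6x - 5)/(x + 8) + 29/4| < ε.

δ = min(2, (8/53)ε)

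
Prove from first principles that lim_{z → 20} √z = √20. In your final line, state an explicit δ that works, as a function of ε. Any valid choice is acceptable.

Fix ε > 0. We want δ > 0 such that 0 < |z − 20| < δ implies |√z − √20| < ε.
Rationalise: √z − √20 = (z − 20)/(√z + √20), so |√z − √20| = |z − 20|/(√z + √20).
Restrict δ ≤ 20 so that |z − 20| < 20 forces z > 0, and then √z + √20 > √20.
Hence |√z − √20| < |z − 20|/√20, which is < ε once |z − 20| < √20·ε.
Take δ = min(20, √20·ε). If 0 < |z − 20| < δ then z > 0 and |√z − √20| < |z − 20|/√20 < ε.

δ = min(20, √20·ε)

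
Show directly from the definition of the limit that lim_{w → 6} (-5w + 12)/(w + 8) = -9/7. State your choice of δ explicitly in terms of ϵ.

δ = min(7, (49/26)ϵ)

Let ϵ > 0. We want δ > 0 with 0 < |w − 6| < δ ⇒ |(-5w + 12)/(w + 8) + 9/7| < ϵ.
Combining over a common denominator, (-5w + 12)/(w + 8) + 9/7 = [(-5w + 12)·14 − (-18)·(w + 8)] / [14·(w + 8)] = -52(w − 6) / (14(w + 8)).
So |(-5w + 12)/(w + 8) + 9/7| = 52|w − 6| / (14·|w + 8|).
Require δ ≤ 7, so |w + 8| ≥ |14| − |w − 6| > 14 − 7 = 7.
Hence |(-5w + 12)/(w + 8) + 9/7| < 52|w − 6|/(14·7) = (26/49)|w − 6|, which is < ϵ once |w − 6| < (49/26)ϵ.
Take δ = min(7, (49/26)ϵ). Then 0 < |w − 6| < δ forces both bounds, so |(-5w + 12)/(w + 8) + 9/7| < ϵ.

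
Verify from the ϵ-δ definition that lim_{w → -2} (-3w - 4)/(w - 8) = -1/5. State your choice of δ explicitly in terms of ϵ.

Let ϵ > 0 be given. We want δ > 0 with 0 < |w + 2| < δ ⇒ |(-3w - 4)/(w - 8) + 1/5| < ϵ.
Combining over a common denominator, (-3w - 4)/(w - 8) + 1/5 = [(-3w - 4)·(-10) − 2·(w - 8)] / [(-10)·(w - 8)] = 28(w + 2) / ((-10)(w - 8)).
So |(-3w - 4)/(w - 8) + 1/5| = 28|w + 2| / (10·|w − 8|).
Require δ ≤ 5, so |w − 8| ≥ |-10| − |w + 2| > 10 − 5 = 5.
Hence |(-3w - 4)/(w - 8) + 1/5| < 28|w + 2|/(10·5) = (14/25)|w + 2|, which is < ϵ once |w + 2| < (25/14)ϵ.
Take δ = min(5, (25/14)ϵ). Then 0 < |w + 2| < δ forces both bounds, so |(-3w - 4)/(w - 8) + 1/5| < ϵ.

δ = min(5, (25/14)ϵ)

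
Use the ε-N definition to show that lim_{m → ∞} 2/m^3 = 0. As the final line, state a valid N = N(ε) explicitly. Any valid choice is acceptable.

N = (2/ε)^{1/3}

Fix ε > 0. For m ≥ 1, |2/m^3 − 0| = 2/m^3.
2/m^3 < ε ⇔ m^3 > 2/ε ⇔ m > (2/ε)^{1/3}.
Take N = (2/ε)^{1/3}. Then m > N implies 2/m^3 < ε.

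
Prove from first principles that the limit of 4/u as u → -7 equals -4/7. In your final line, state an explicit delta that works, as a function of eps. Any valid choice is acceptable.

Let eps > 0 be given. We seek delta > 0 such that 0 < |u + 7| < delta implies |4/u + 4/7| < eps.
|4/u + 4/7| = 4·|-7 − u|/(7·|u|) = 4|u + 7|/(7|u|).
Require delta ≤ 7/2 so that |u| > 7 − 7/2 = 7/2, hence 7|u| > 49/2.
Then |4/u + 4/7| < 4|u + 7|/(49/2), which is < eps when |u + 7| < (49/8)eps.
Take delta = min(7/2, (49/8)eps). Then 0 < |u + 7| < delta gives both |u + 7| < 7/2 and |u + 7| < (49/8)eps, so |4/u + 4/7| < eps.

delta = min(7/2, (49/8)eps)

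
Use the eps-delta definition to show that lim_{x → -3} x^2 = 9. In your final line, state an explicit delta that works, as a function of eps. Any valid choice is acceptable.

Suppose eps > 0. We seek delta > 0 with 0 < |x + 3| < delta ⇒ |x^2 − 9| < eps.
Factor: x^2 − 9 = (x + 3)(x - 3), so |x^2 − 9| = |x + 3|·|x - 3|.
Impose delta ≤ 1 so that |x| < 4; then |x - 3| ≤ 7.
Hence |x^2 − 9| ≤ 7|x + 3|, which is < eps once |x + 3| < eps/7.
Take delta = min(1, eps/7). If 0 < |x + 3| < delta then both bounds hold and |x^2 − 9| ≤ 7|x + 3| < 7·(eps/7) = eps.

delta = min(1, eps/7)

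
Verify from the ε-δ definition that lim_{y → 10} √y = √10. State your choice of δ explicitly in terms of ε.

Fix ε > 0. We want δ > 0 such that 0 < |y − 10| < δ implies |√y − √10| < ε.
Rationalise: √y − √10 = (y − 10)/(√y + √10), so |√y − √10| = |y − 10|/(√y + √10).
Restrict δ ≤ 10 so that |y − 10| < 10 forces y > 0, and then √y + √10 > √10.
Hence |√y − √10| < |y − 10|/√10, which is < ε once |y − 10| < √10·ε.
Take δ = min(10, √10·ε). If 0 < |y − 10| < δ then y > 0 and |√y − √10| < |y − 10|/√10 < ε.

δ = min(10, √10·ε)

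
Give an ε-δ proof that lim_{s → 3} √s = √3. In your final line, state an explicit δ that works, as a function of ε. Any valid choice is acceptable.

δ = min(3, √3·ε)

Suppose ε > 0. We want δ > 0 such that 0 < |s − 3| < δ implies |√s − √3| < ε.
Multiplying by the conjugate, |√s − √3| = |s − 3|/(√s + √3).
Restrict δ ≤ 3 so that |s − 3| < 3 forces s > 0, and then √s + √3 > √3.
Hence |√s − √3| < |s − 3|/√3, which is < ε once |s − 3| < √3·ε.
Take δ = min(3, √3·ε). If 0 < |s − 3| < δ then s > 0 and |√s − √3| < |s − 3|/√3 < ε.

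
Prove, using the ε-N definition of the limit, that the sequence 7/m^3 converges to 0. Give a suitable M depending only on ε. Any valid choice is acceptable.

M = (7/ε)^{1/3}

Suppose ε > 0. For m ≥ 1, |7/m^3 − 0| = 7/m^3.
7/m^3 < ε ⇔ m^3 > 7/ε ⇔ m > (7/ε)^{1/3}.
Take M = (7/ε)^{1/3}. Then m > M implies 7/m^3 < ε.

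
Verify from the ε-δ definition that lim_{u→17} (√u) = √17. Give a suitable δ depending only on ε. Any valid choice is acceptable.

Let ε > 0 be given. We want δ > 0 such that 0 < |u − 17| < δ implies |√u − √17| < ε.
Rationalise: √u − √17 = (u − 17)/(√u + √17), so |√u − √17| = |u − 17|/(√u + √17).
Restrict δ ≤ 17 so that |u − 17| < 17 forces u > 0, and then √u + √17 > √17.
Hence |√u − √17| < |u − 17|/√17, which is < ε once |u − 17| < √17·ε.
Take δ = min(17, √17·ε). If 0 < |u − 17| < δ then u > 0 and |√u − √17| < |u − 17|/√17 < ε.

δ = min(17, √17·ε)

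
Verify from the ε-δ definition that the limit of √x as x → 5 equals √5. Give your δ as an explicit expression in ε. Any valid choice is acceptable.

Let ε > 0 be given. We want δ > 0 such that 0 < |x − 5| < δ implies |√x − √5| < ε.
Multiplying by the conjugate, |√x − √5| = |x − 5|/(√x + √5).
Restrict δ ≤ 5 so that |x − 5| < 5 forces x > 0, and then √x + √5 > √5.
Hence |√x − √5| < |x − 5|/√5, which is < ε once |x − 5| < √5·ε.
Take δ = min(5, √5·ε). If 0 < |x − 5| < δ then x > 0 and |√x − √5| < |x − 5|/√5 < ε.

δ = min(5, √5·ε)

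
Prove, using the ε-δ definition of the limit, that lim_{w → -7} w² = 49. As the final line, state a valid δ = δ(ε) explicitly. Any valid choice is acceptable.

Let ε > 0. We seek δ > 0 with 0 < |w + 7| < δ ⇒ |w² − 49| < ε.
Factor: w² − 49 = (w + 7)(w - 7), so |w² − 49| = |w + 7|·|w - 7|.
Restrict δ ≤ 1. Then |w + 7| < 1 gives |w| < 8, so by the triangle inequality |w - 7| ≤ 8 + 7 = 15.
Hence |w² − 49| ≤ 15|w + 7|, which is < ε once |w + 7| < ε/15.
Take δ = min(1, ε/15). If 0 < |w + 7| < δ then both bounds hold and |w² − 49| ≤ 15|w + 7| < 15·(ε/15) = ε.

δ = min(1, ε/15)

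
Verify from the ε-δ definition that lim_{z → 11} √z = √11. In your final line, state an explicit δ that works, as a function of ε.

δ = min(11, √11·ε)

Fix ε > 0. We want δ > 0 such that 0 < |z − 11| < δ implies |√z − √11| < ε.
Multiplying by the conjugate, |√z − √11| = |z − 11|/(√z + √11).
Restrict δ ≤ 11 so that |z − 11| < 11 forces z > 0, and then √z + √11 > √11.
Hence |√z − √11| < |z − 11|/√11, which is < ε once |z − 11| < √11·ε.
Take δ = min(11, √11·ε). If 0 < |z − 11| < δ then z > 0 and |√z − √11| < |z − 11|/√11 < ε.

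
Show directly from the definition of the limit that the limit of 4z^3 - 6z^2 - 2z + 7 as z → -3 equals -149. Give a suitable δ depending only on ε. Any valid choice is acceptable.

δ = min(2, ε/242)

Fix ε > 0. We want δ > 0 such that 0 < |z + 3| < δ implies |(4z^3 - 6z^2 - 2z + 7) + 149| < ε.
(4z^3 - 6z^2 - 2z + 7) + 149 = 4z^3 - 6z^2 - 2z + 156 = (z + 3)(4z^2 - 18z + 52).
So |(4z^3 - 6z^2 - 2z + 7) + 149| = |z + 3|·|4z^2 - 18z + 52|.
Require δ ≤ 2. Then |z + 3| < 2 gives |z| < 5, and by the triangle inequality |4z^2 - 18z + 52| ≤ 4·5^2 + 18·5 + 52 = 242.
Hence |(4z^3 - 6z^2 - 2z + 7) + 149| ≤ 242|z + 3| < ε provided |z + 3| < ε/242.
Choosing δ = min(2, ε/242) ensures both conditions, hence |(4z^3 - 6z^2 - 2z + 7) + 149| < ε.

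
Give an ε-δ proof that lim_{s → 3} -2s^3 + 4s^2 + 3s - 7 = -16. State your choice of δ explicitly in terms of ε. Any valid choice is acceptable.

δ = min(1, ε/43)

Let ε > 0. We want δ > 0 such that 0 < |s − 3| < δ implies |(-2s^3 + 4s^2 + 3s - 7) + 16| < ε.
(-2s^3 + 4s^2 + 3s - 7) + 16 = -2s^3 + 4s^2 + 3s + 9 = (s − 3)(-2s^2 - 2s - 3).
So |(-2s^3 + 4s^2 + 3s - 7) + 16| = |s − 3|·|-2s^2 - 2s - 3|.
Assume first that |s − 3| < 1, so |s| < 4. Then |-2s^2 - 2s - 3| ≤ 2·4^2 + 2·4 + 3 = 43.
Hence |(-2s^3 + 4s^2 + 3s - 7) + 16| ≤ 43|s − 3| < ε provided |s − 3| < ε/43.
Take δ = min(1, ε/43). Then 0 < |s − 3| < δ gives both |s − 3| < 1 and |s − 3| < ε/43, so |(-2s^3 + 4s^2 + 3s - 7) + 16| < ε.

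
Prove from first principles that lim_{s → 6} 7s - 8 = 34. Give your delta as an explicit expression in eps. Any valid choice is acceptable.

Let eps > 0. We need delta > 0 so that 0 < |s − 6| < delta implies |(7s - 8) − 34| < eps.
|(7s - 8) − 34| = |7s - 42| = 7|s − 6|.
Thus it suffices that |s − 6| < eps/7.
Choosing delta = eps/7 gives |(7s - 8) − 34| = 7|s − 6| < eps whenever |s − 6| < delta.

delta = eps/7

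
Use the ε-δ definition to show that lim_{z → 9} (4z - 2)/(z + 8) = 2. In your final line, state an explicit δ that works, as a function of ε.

Let ε > 0 be given. We want δ > 0 with 0 < |z − 9| < δ ⇒ |(4z - 2)/(z + 8) − 2| < ε.
Combining over a common denominator, (4z - 2)/(z + 8) − 2 = [(4z - 2)·17 − 34·(z + 8)] / [17·(z + 8)] = 34(z − 9) / (17(z + 8)).
So |(4z - 2)/(z + 8) − 2| = 34|z − 9| / (17·|z + 8|).
Require δ ≤ 17/2, so |z + 8| ≥ |17| − |z − 9| > 17 − 17/2 = 17/2.
Hence |(4z - 2)/(z + 8) − 2| < 34|z − 9|/(17·(17/2)) = (4/17)|z − 9|, which is < ε once |z − 9| < (17/4)ε.
Take δ = min(17/2, (17/4)ε). Then 0 < |z − 9| < δ forces both bounds, so |(4z - 2)/(z + 8) − 2| < ε.

δ = min(17/2, (17/4)ε)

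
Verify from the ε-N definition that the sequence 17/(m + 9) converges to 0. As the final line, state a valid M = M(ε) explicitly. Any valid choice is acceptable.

Suppose ε > 0. For m ≥ 1, |17/(m + 9) − 0| = 17/(m + 9) ≤ 17/m.
We need 17/m < ε, i.e. m > 17/ε.
Take M = 17/ε. If m > M then |17/(m + 9)| ≤ 17/m < ε.

M = 17/ε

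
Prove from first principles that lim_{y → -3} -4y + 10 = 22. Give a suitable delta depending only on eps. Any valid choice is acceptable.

Fix eps > 0. We need delta > 0 so that 0 < |y + 3| < delta implies |(-4y + 10) − 22| < eps.
|(-4y + 10) − 22| = |-4y - 12| = 4|y + 3|.
Thus it suffices that |y + 3| < eps/4.
Choosing delta = eps/4 gives |(-4y + 10) − 22| = 4|y + 3| < eps whenever |y + 3| < delta.

delta = eps/4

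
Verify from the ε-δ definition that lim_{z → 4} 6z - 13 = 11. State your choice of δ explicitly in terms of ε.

δ = ε/6

Suppose ε > 0. We need δ > 0 so that 0 < |z − 4| < δ implies |(6z - 13) − 11| < ε.
Since (6z - 13) − 11 = 6(z − 4), we have |(6z - 13) − 11| = 6|z − 4|.
Thus it suffices that |z − 4| < ε/6.
Choosing δ = ε/6 gives |(6z - 13) − 11| = 6|z − 4| < ε whenever |z − 4| < δ.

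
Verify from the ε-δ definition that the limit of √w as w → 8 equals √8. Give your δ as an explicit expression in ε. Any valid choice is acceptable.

Fix ε > 0. We want δ > 0 such that 0 < |w − 8| < δ implies |√w − √8| < ε.
Rationalise: √w − √8 = (w − 8)/(√w + √8), so |√w − √8| = |w − 8|/(√w + √8).
Restrict δ ≤ 8 so that |w − 8| < 8 forces w > 0, and then √w + √8 > √8.
Hence |√w − √8| < |w − 8|/√8, which is < ε once |w − 8| < √8·ε.
Take δ = min(8, √8·ε). If 0 < |w − 8| < δ then w > 0 and |√w − √8| < |w − 8|/√8 < ε.

δ = min(8, √8·ε)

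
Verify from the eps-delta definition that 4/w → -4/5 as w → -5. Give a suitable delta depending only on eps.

delta = min(5/2, (25/8)eps)

Let eps > 0. We seek delta > 0 such that 0 < |w + 5| < delta implies |4/w + 4/5| < eps.
|4/w + 4/5| = 4·|-5 − w|/(5·|w|) = 4|w + 5|/(5|w|).
Require delta ≤ 5/2 so that |w| > 5 − 5/2 = 5/2, hence 5|w| > 25/2.
Then |4/w + 4/5| < 4|w + 5|/(25/2), which is < eps when |w + 5| < (25/8)eps.
Take delta = min(5/2, (25/8)eps). Then 0 < |w + 5| < delta gives both |w + 5| < 5/2 and |w + 5| < (25/8)eps, so |4/w + 4/5| < eps.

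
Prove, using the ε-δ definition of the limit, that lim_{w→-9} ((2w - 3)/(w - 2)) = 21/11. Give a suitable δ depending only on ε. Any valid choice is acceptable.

δ = min(11/2, (121/2)ε)

Fix ε > 0. We want δ > 0 with 0 < |w + 9| < δ ⇒ |(2w - 3)/(w - 2) − (21/11)| < ε.
Combining over a common denominator, (2w - 3)/(w - 2) − (21/11) = [(2w - 3)·(-11) − (-21)·(w - 2)] / [(-11)·(w - 2)] = -1(w + 9) / ((-11)(w - 2)).
So |(2w - 3)/(w - 2) − (21/11)| = |w + 9| / (11·|w − 2|).
Restrict δ ≤ 11/2. Then |w + 9| < 11/2 gives |w − 2| = |(w + 9) + (-11)| ≥ 11 − 11/2 = 11/2.
Hence |(2w - 3)/(w - 2) − (21/11)| < |w + 9|/(11·(11/2)) = (2/121)|w + 9|, which is < ε once |w + 9| < (121/2)ε.
Take δ = min(11/2, (121/2)ε). Then 0 < |w + 9| < δ forces both bounds, so |(2w - 3)/(w - 2) − (21/11)| < ε.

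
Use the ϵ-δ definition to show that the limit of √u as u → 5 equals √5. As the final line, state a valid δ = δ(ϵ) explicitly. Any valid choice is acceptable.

Let ϵ > 0 be given. We want δ > 0 such that 0 < |u − 5| < δ implies |√u − √5| < ϵ.
Rationalise: √u − √5 = (u − 5)/(√u + √5), so |√u − √5| = |u − 5|/(√u + √5).
Restrict δ ≤ 5 so that |u − 5| < 5 forces u > 0, and then √u + √5 > √5.
Hence |√u − √5| < |u − 5|/√5, which is < ϵ once |u − 5| < √5·ϵ.
Take δ = min(5, √5·ϵ). If 0 < |u − 5| < δ then u > 0 and |√u − √5| < |u − 5|/√5 < ϵ.

δ = min(5, √5·ϵ)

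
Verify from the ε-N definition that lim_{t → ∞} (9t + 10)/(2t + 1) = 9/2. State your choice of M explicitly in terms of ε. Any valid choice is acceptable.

Let ε > 0. We seek M > 0 such that t > M implies |(9t + 10)/(2t + 1) − (9/2)| < ε.
(9t + 10)/(2t + 1) − (9/2) = (2(9t + 10) − 9(2t + 1)) / (2(2t + 1)) = 11/(2(2t + 1)).
For t > 0 we have 2t + 1 > 2t, so |(9t + 10)/(2t + 1) − (9/2)| = 11/(2(2t + 1)) < 11/(2·2t) = (11/4)/t.
Thus |(9t + 10)/(2t + 1) − (9/2)| < ε whenever t > (11/4)/ε.
Take M = (11/4)/ε. If t > M then |(9t + 10)/(2t + 1) − (9/2)| < (11/4)/t < ε.

M = (11/4)/ε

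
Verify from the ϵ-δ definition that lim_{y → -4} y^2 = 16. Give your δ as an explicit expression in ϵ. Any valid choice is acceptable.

Let ϵ > 0 be given. We seek δ > 0 with 0 < |y + 4| < δ ⇒ |y^2 − 16| < ϵ.
Factor: y^2 − 16 = (y + 4)(y - 4), so |y^2 − 16| = |y + 4|·|y - 4|.
Restrict δ ≤ 1. Then |y + 4| < 1 gives |y| < 5, so by the triangle inequality |y - 4| ≤ 5 + 4 = 9.
Hence |y^2 − 16| ≤ 9|y + 4|, which is < ϵ once |y + 4| < ϵ/9.
Take δ = min(1, ϵ/9). If 0 < |y + 4| < δ then both bounds hold and |y^2 − 16| ≤ 9|y + 4| < 9·(ϵ/9) = ϵ.

δ = min(1, ϵ/9)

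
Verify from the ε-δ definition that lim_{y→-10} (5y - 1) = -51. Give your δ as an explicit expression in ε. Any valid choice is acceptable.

δ = ε/5

Let ε > 0 be given. We need δ > 0 so that 0 < |y + 10| < δ implies |(5y - 1) + 51| < ε.
Since (5y - 1) + 51 = 5(y + 10), we have |(5y - 1) + 51| = 5|y + 10|.
Thus it suffices that |y + 10| < ε/5.
Take δ = ε/5. If 0 < |y + 10| < δ then |(5y - 1) + 51| = 5|y + 10| < 5·(ε/5) = ε.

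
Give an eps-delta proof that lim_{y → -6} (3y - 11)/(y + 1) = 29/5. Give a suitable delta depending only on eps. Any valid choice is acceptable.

delta = min(5/2, (25/28)eps)

Fix eps > 0. We want delta > 0 with 0 < |y + 6| < delta ⇒ |(3y - 11)/(y + 1) − (29/5)| < eps.
Combining over a common denominator, (3y - 11)/(y + 1) − (29/5) = [(3y - 11)·(-5) − (-29)·(y + 1)] / [(-5)·(y + 1)] = 14(y + 6) / ((-5)(y + 1)).
So |(3y - 11)/(y + 1) − (29/5)| = 14|y + 6| / (5·|y + 1|).
Require delta ≤ 5/2, so |y + 1| ≥ |-5| − |y + 6| > 5 − 5/2 = 5/2.
Hence |(3y - 11)/(y + 1) − (29/5)| < 14|y + 6|/(5·(5/2)) = (28/25)|y + 6|, which is < eps once |y + 6| < (25/28)eps.
Take delta = min(5/2, (25/28)eps). Then 0 < |y + 6| < delta forces both bounds, so |(3y - 11)/(y + 1) − (29/5)| < eps.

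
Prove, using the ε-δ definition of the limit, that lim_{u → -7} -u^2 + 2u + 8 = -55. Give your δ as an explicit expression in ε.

Suppose ε > 0. We want δ > 0 such that 0 < |u + 7| < δ implies |(-u^2 + 2u + 8) + 55| < ε.
(-u^2 + 2u + 8) + 55 = -u^2 + 2u + 63 = (u + 7)(-u + 9).
So |(-u^2 + 2u + 8) + 55| = |u + 7|·|-u + 9|.
Assume first that |u + 7| < 1, so |u| < 8. Then |-u + 9| ≤ 8 + 9 = 17.
Hence |(-u^2 + 2u + 8) + 55| ≤ 17|u + 7| < ε provided |u + 7| < ε/17.
Choosing δ = min(1, ε/17) ensures both conditions, hence |(-u^2 + 2u + 8) + 55| < ε.

δ = min(1, ε/17)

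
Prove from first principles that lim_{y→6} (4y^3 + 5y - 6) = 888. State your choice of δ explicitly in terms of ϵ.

δ = min(2, ϵ/597)

Let ϵ > 0 be given. We want δ > 0 such that 0 < |y − 6| < δ implies |(4y^3 + 5y - 6) − 888| < ϵ.
(4y^3 + 5y - 6) − 888 = 4y^3 + 5y - 894 = (y − 6)(4y^2 + 24y + 149).
So |(4y^3 + 5y - 6) − 888| = |y − 6|·|4y^2 + 24y + 149|.
Assume first that |y − 6| < 2, so |y| < 8. Then |4y^2 + 24y + 149| ≤ 4·8^2 + 24·8 + 149 = 597.
Hence |(4y^3 + 5y - 6) − 888| ≤ 597|y − 6| < ϵ provided |y − 6| < ϵ/597.
Choosing δ = min(2, ϵ/597) ensures both conditions, hence |(4y^3 + 5y - 6) − 888| < ϵ.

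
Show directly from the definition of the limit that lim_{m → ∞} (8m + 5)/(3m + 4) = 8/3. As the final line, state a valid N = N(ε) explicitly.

Fix ε > 0. For m ≥ 1, |(8m + 5)/(3m + 4) − (8/3)| = |-17|/(3(3m + 4)) = 17/(3(3m + 4)).
Since 3m + 4 ≥ 3m for m ≥ 1, this is ≤ 17/(3·3m) = (17/9)/m.
So |(8m + 5)/(3m + 4) − (8/3)| < ε whenever m > (17/9)/ε.
Take N = (17/9)/ε. If m > N then |(8m + 5)/(3m + 4) − (8/3)| ≤ (17/9)/m < ε.

N = (17/9)/ε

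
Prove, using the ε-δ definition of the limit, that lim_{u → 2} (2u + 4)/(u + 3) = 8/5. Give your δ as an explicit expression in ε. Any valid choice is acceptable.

δ = min(5/2, (25/4)ε)

Suppose ε > 0. We want δ > 0 with 0 < |u − 2| < δ ⇒ |(2u + 4)/(u + 3) − (8/5)| < ε.
Combining over a common denominator, (2u + 4)/(u + 3) − (8/5) = [(2u + 4)·5 − 8·(u + 3)] / [5·(u + 3)] = 2(u − 2) / (5(u + 3)).
So |(2u + 4)/(u + 3) − (8/5)| = 2|u − 2| / (5·|u + 3|).
Restrict δ ≤ 5/2. Then |u − 2| < 5/2 gives |u + 3| = |(u − 2) + 5| ≥ 5 − 5/2 = 5/2.
Hence |(2u + 4)/(u + 3) − (8/5)| < 2|u − 2|/(5·(5/2)) = (4/25)|u − 2|, which is < ε once |u − 2| < (25/4)ε.
Take δ = min(5/2, (25/4)ε). Then 0 < |u − 2| < δ forces both bounds, so |(2u + 4)/(u + 3) − (8/5)| < ε.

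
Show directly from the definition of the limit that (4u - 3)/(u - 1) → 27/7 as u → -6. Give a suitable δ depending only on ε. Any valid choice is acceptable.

Let ε > 0. We want δ > 0 with 0 < |u + 6| < δ ⇒ |(4u - 3)/(u - 1) − (27/7)| < ε.
Combining over a common denominator, (4u - 3)/(u - 1) − (27/7) = [(4u - 3)·(-7) − (-27)·(u - 1)] / [(-7)·(u - 1)] = -1(u + 6) / ((-7)(u - 1)).
So |(4u - 3)/(u - 1) − (27/7)| = |u + 6| / (7·|u − 1|).
Require δ ≤ 7/2, so |u − 1| ≥ |-7| − |u + 6| > 7 − 7/2 = 7/2.
Hence |(4u - 3)/(u - 1) − (27/7)| < |u + 6|/(7·(7/2)) = (2/49)|u + 6|, which is < ε once |u + 6| < (49/2)ε.
Take δ = min(7/2, (49/2)ε). Then 0 < |u + 6| < δ forces both bounds, so |(4u - 3)/(u - 1) − (27/7)| < ε.

δ = min(7/2, (49/2)ε)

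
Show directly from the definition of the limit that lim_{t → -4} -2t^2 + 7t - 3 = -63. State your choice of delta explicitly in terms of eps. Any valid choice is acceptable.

Let eps > 0. We want delta > 0 such that 0 < |t + 4| < delta implies |(-2t^2 + 7t - 3) + 63| < eps.
(-2t^2 + 7t - 3) + 63 = -2t^2 + 7t + 60 = (t + 4)(-2t + 15).
So |(-2t^2 + 7t - 3) + 63| = |t + 4|·|-2t + 15|.
Assume first that |t + 4| < 1, so |t| < 5. Then |-2t + 15| ≤ 2·5 + 15 = 25.
Hence |(-2t^2 + 7t - 3) + 63| ≤ 25|t + 4| < eps provided |t + 4| < eps/25.
Take delta = min(1, eps/25). Then 0 < |t + 4| < delta gives both |t + 4| < 1 and |t + 4| < eps/25, so |(-2t^2 + 7t - 3) + 63| < eps.

delta = min(1, eps/25)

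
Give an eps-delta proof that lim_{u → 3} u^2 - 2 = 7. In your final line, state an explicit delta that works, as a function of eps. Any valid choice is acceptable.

delta = min(1, eps/7)

Let eps > 0. We want delta > 0 such that 0 < |u − 3| < delta implies |(u^2 - 2) − 7| < eps.
(u^2 - 2) − 7 = u^2 - 9 = (u − 3)(u + 3).
So |(u^2 - 2) − 7| = |u − 3|·|u + 3|.
Require delta ≤ 1. Then |u − 3| < 1 gives |u| < 4, and by the triangle inequality |u + 3| ≤ 4 + 3 = 7.
Hence |(u^2 - 2) − 7| ≤ 7|u − 3| < eps provided |u − 3| < eps/7.
Take delta = min(1, eps/7). Then 0 < |u − 3| < delta gives both |u − 3| < 1 and |u − 3| < eps/7, so |(u^2 - 2) − 7| < eps.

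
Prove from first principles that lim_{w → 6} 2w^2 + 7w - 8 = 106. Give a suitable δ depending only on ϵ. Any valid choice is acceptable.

Let ϵ > 0 be given. We want δ > 0 such that 0 < |w − 6| < δ implies |(2w^2 + 7w - 8) − 106| < ϵ.
(2w^2 + 7w - 8) − 106 = 2w^2 + 7w - 114 = (w − 6)(2w + 19).
So |(2w^2 + 7w - 8) − 106| = |w − 6|·|2w + 19|.
Assume first that |w − 6| < 1, so |w| < 7. Then |2w + 19| ≤ 2·7 + 19 = 33.
Hence |(2w^2 + 7w - 8) − 106| ≤ 33|w − 6| < ϵ provided |w − 6| < ϵ/33.
Choosing δ = min(1, ϵ/33) ensures both conditions, hence |(2w^2 + 7w - 8) − 106| < ϵ.

δ = min(1, ϵ/33)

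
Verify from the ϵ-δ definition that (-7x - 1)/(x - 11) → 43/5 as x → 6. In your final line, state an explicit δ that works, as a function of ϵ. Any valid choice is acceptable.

δ = min(5/2, (25/156)ϵ)

Suppose ϵ > 0. We want δ > 0 with 0 < |x − 6| < δ ⇒ |(-7x - 1)/(x - 11) − (43/5)| < ϵ.
Combining over a common denominator, (-7x - 1)/(x - 11) − (43/5) = [(-7x - 1)·(-5) − (-43)·(x - 11)] / [(-5)·(x - 11)] = 78(x − 6) / ((-5)(x - 11)).
So |(-7x - 1)/(x - 11) − (43/5)| = 78|x − 6| / (5·|x − 11|).
Require δ ≤ 5/2, so |x − 11| ≥ |-5| − |x − 6| > 5 − 5/2 = 5/2.
Hence |(-7x - 1)/(x - 11) − (43/5)| < 78|x − 6|/(5·(5/2)) = (156/25)|x − 6|, which is < ϵ once |x − 6| < (25/156)ϵ.
Take δ = min(5/2, (25/156)ϵ). Then 0 < |x − 6| < δ forces both bounds, so |(-7x - 1)/(x - 11) − (43/5)| < ϵ.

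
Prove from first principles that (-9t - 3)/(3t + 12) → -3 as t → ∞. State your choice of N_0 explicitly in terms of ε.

N_0 = 11/ε

Suppose ε > 0. We seek N_0 > 0 such that t > N_0 implies |(-9t - 3)/(3t + 12) + 3| < ε.
(-9t - 3)/(3t + 12) + 3 = (3(-9t - 3) − (-9)(3t + 12)) / (3(3t + 12)) = 99/(3(3t + 12)).
For t > 0 we have 3t + 12 > 3t, so |(-9t - 3)/(3t + 12) + 3| = 99/(3(3t + 12)) < 99/(3·3t) = 11/t.
Thus |(-9t - 3)/(3t + 12) + 3| < ε whenever t > 11/ε.
Take N_0 = 11/ε. If t > N_0 then |(-9t - 3)/(3t + 12) + 3| < 11/t < ε.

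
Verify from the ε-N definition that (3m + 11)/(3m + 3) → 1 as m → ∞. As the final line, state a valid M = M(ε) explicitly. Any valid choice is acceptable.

Suppose ε > 0. For m ≥ 1, |(3m + 11)/(3m + 3) − 1| = |24|/(3(3m + 3)) = 24/(3(3m + 3)).
Since 3m + 3 ≥ 3m for m ≥ 1, this is ≤ 24/(3·3m) = (8/3)/m.
So |(3m + 11)/(3m + 3) − 1| < ε whenever m > (8/3)/ε.
Take M = (8/3)/ε. If m > M then |(3m + 11)/(3m + 3) − 1| ≤ (8/3)/m < ε.

M = (8/3)/ε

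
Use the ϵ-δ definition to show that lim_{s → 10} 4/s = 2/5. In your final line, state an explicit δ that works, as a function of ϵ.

δ = min(5, (25/2)ϵ)

Let ϵ > 0. We seek δ > 0 such that 0 < |s − 10| < δ implies |4/s − (2/5)| < ϵ.
|4/s − (2/5)| = 4·|10 − s|/(10·|s|) = 4|s − 10|/(10|s|).
Restrict δ ≤ 5. Then |s − 10| < 5 gives |s| > 5, so 10|s| > 50.
Then |4/s − (2/5)| < 4|s − 10|/50, which is < ϵ when |s − 10| < (25/2)ϵ.
Take δ = min(5, (25/2)ϵ). Then 0 < |s − 10| < δ gives both |s − 10| < 5 and |s − 10| < (25/2)ϵ, so |4/s − (2/5)| < ϵ.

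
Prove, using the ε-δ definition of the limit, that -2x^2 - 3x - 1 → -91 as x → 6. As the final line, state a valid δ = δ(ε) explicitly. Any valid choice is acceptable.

Suppose ε > 0. We want δ > 0 such that 0 < |x − 6| < δ implies |(-2x^2 - 3x - 1) + 91| < ε.
(-2x^2 - 3x - 1) + 91 = -2x^2 - 3x + 90 = (x − 6)(-2x - 15).
So |(-2x^2 - 3x - 1) + 91| = |x − 6|·|-2x - 15|.
Require δ ≤ 2. Then |x − 6| < 2 gives |x| < 8, and by the triangle inequality |-2x - 15| ≤ 2·8 + 15 = 31.
Hence |(-2x^2 - 3x - 1) + 91| ≤ 31|x − 6| < ε provided |x − 6| < ε/31.
Take δ = min(2, ε/31). Then 0 < |x − 6| < δ gives both |x − 6| < 2 and |x − 6| < ε/31, so |(-2x^2 - 3x - 1) + 91| < ε.

δ = min(2, ε/31)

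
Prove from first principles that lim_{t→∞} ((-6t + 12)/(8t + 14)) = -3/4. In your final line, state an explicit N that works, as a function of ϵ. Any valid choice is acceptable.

Fix ϵ > 0. We seek N > 0 such that t > N implies |(-6t + 12)/(8t + 14) + 3/4| < ϵ.
(-6t + 12)/(8t + 14) + 3/4 = (8(-6t + 12) − (-6)(8t + 14)) / (8(8t + 14)) = 180/(8(8t + 14)).
For t > 0 we have 8t + 14 > 8t, so |(-6t + 12)/(8t + 14) + 3/4| = 180/(8(8t + 14)) < 180/(8·8t) = (45/16)/t.
Thus |(-6t + 12)/(8t + 14) + 3/4| < ϵ whenever t > (45/16)/ϵ.
Take N = (45/16)/ϵ. If t > N then |(-6t + 12)/(8t + 14) + 3/4| < (45/16)/t < ϵ.

N = (45/16)/ϵ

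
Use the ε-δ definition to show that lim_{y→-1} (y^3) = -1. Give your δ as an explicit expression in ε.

Fix ε > 0. We seek δ > 0 with 0 < |y + 1| < δ ⇒ |y^3 + 1| < ε.
Factor: y^3 + 1 = (y + 1)(y^2 - y + 1), so |y^3 + 1| = |y + 1|·|y^2 - y + 1|.
Restrict δ ≤ 1. Then |y + 1| < 1 gives |y| < 2, so by the triangle inequality |y^2 - y + 1| ≤ 2^2 + 2 + 1 = 7.
Hence |y^3 + 1| ≤ 7|y + 1|, which is < ε once |y + 1| < ε/7.
Take δ = min(1, ε/7). If 0 < |y + 1| < δ then both bounds hold and |y^3 + 1| ≤ 7|y + 1| < 7·(ε/7) = ε.

δ = min(1, ε/7)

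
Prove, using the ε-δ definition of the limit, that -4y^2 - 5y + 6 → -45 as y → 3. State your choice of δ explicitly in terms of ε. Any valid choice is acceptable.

Let ε > 0. We want δ > 0 such that 0 < |y − 3| < δ implies |(-4y^2 - 5y + 6) + 45| < ε.
(-4y^2 - 5y + 6) + 45 = -4y^2 - 5y + 51 = (y − 3)(-4y - 17).
So |(-4y^2 - 5y + 6) + 45| = |y − 3|·|-4y - 17|.
Require δ ≤ 1. Then |y − 3| < 1 gives |y| < 4, and by the triangle inequality |-4y - 17| ≤ 4·4 + 17 = 33.
Hence |(-4y^2 - 5y + 6) + 45| ≤ 33|y − 3| < ε provided |y − 3| < ε/33.
Take δ = min(1, ε/33). Then 0 < |y − 3| < δ gives both |y − 3| < 1 and |y − 3| < ε/33, so |(-4y^2 - 5y + 6) + 45| < ε.

δ = min(1, ε/33)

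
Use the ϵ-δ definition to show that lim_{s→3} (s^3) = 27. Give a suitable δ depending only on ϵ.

δ = min(2, ϵ/49)

Let ϵ > 0 be given. We seek δ > 0 with 0 < |s − 3| < δ ⇒ |s^3 − 27| < ϵ.
Factor: s^3 − 27 = (s − 3)(s^2 + 3s + 9), so |s^3 − 27| = |s − 3|·|s^2 + 3s + 9|.
Restrict δ ≤ 2. Then |s − 3| < 2 gives |s| < 5, so by the triangle inequality |s^2 + 3s + 9| ≤ 5^2 + 3·5 + 9 = 49.
Hence |s^3 − 27| ≤ 49|s − 3|, which is < ϵ once |s − 3| < ϵ/49.
Take δ = min(2, ϵ/49). If 0 < |s − 3| < δ then both bounds hold and |s^3 − 27| ≤ 49|s − 3| < 49·(ϵ/49) = ϵ.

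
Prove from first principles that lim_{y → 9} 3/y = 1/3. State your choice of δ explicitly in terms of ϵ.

Let ϵ > 0. We seek δ > 0 such that 0 < |y − 9| < δ implies |3/y − (1/3)| < ϵ.
|3/y − (1/3)| = 3·|9 − y|/(9·|y|) = 3|y − 9|/(9|y|).
Restrict δ ≤ 9/2. Then |y − 9| < 9/2 gives |y| > 9/2, so 9|y| > 81/2.
Then |3/y − (1/3)| < 3|y − 9|/(81/2), which is < ϵ when |y − 9| < (27/2)ϵ.
Take δ = min(9/2, (27/2)ϵ). Then 0 < |y − 9| < δ gives both |y − 9| < 9/2 and |y − 9| < (27/2)ϵ, so |3/y − (1/3)| < ϵ.

δ = min(9/2, (27/2)ϵ)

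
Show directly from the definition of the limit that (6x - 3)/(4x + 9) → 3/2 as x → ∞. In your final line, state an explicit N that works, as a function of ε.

Suppose ε > 0. We seek N > 0 such that x > N implies |(6x - 3)/(4x + 9) − (3/2)| < ε.
(6x - 3)/(4x + 9) − (3/2) = (4(6x - 3) − 6(4x + 9)) / (4(4x + 9)) = -66/(4(4x + 9)).
For x > 0 we have 4x + 9 > 4x, so |(6x - 3)/(4x + 9) − (3/2)| = 66/(4(4x + 9)) < 66/(4·4x) = (33/8)/x.
Thus |(6x - 3)/(4x + 9) − (3/2)| < ε whenever x > (33/8)/ε.
Take N = (33/8)/ε. If x > N then |(6x - 3)/(4x + 9) − (3/2)| < (33/8)/x < ε.

N = (33/8)/ε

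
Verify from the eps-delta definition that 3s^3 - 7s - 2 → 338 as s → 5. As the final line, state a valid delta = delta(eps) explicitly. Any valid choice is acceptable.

Fix eps > 0. We want delta > 0 such that 0 < |s − 5| < delta implies |(3s^3 - 7s - 2) − 338| < eps.
(3s^3 - 7s - 2) − 338 = 3s^3 - 7s - 340 = (s − 5)(3s^2 + 15s + 68).
So |(3s^3 - 7s - 2) − 338| = |s − 5|·|3s^2 + 15s + 68|.
Assume first that |s − 5| < 2, so |s| < 7. Then |3s^2 + 15s + 68| ≤ 3·7^2 + 15·7 + 68 = 320.
Hence |(3s^3 - 7s - 2) − 338| ≤ 320|s − 5| < eps provided |s − 5| < eps/320.
Choosing delta = min(2, eps/320) ensures both conditions, hence |(3s^3 - 7s - 2) − 338| < eps.

delta = min(2, eps/320)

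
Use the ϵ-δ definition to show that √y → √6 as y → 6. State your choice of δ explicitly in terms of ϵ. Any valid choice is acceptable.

Fix ϵ > 0. We want δ > 0 such that 0 < |y − 6| < δ implies |√y − √6| < ϵ.
Rationalise: √y − √6 = (y − 6)/(√y + √6), so |√y − √6| = |y − 6|/(√y + √6).
Restrict δ ≤ 6 so that |y − 6| < 6 forces y > 0, and then √y + √6 > √6.
Hence |√y − √6| < |y − 6|/√6, which is < ϵ once |y − 6| < √6·ϵ.
Take δ = min(6, √6·ϵ). If 0 < |y − 6| < δ then y > 0 and |√y − √6| < |y − 6|/√6 < ϵ.

δ = min(6, √6·ϵ)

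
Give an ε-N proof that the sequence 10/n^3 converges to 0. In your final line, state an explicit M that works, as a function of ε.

M = (10/ε)^{1/3}

Let ε > 0 be given. For n ≥ 1, |10/n^3 − 0| = 10/n^3.
10/n^3 < ε ⇔ n^3 > 10/ε ⇔ n > (10/ε)^{1/3}.
Take M = (10/ε)^{1/3}. Then n > M implies 10/n^3 < ε.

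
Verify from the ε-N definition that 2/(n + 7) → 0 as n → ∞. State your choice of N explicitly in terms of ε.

N = 2/ε

Fix ε > 0. For n ≥ 1, |2/(n + 7) − 0| = 2/(n + 7) ≤ 2/n.
We need 2/n < ε, i.e. n > 2/ε.
Take N = 2/ε. If n > N then |2/(n + 7)| ≤ 2/n < ε.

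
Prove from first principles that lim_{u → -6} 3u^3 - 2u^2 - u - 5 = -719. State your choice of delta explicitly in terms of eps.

delta = min(1, eps/406)

Fix eps > 0. We want delta > 0 such that 0 < |u + 6| < delta implies |(3u^3 - 2u^2 - u - 5) + 719| < eps.
(3u^3 - 2u^2 - u - 5) + 719 = 3u^3 - 2u^2 - u + 714 = (u + 6)(3u^2 - 20u + 119).
So |(3u^3 - 2u^2 - u - 5) + 719| = |u + 6|·|3u^2 - 20u + 119|.
Assume first that |u + 6| < 1, so |u| < 7. Then |3u^2 - 20u + 119| ≤ 3·7^2 + 20·7 + 119 = 406.
Hence |(3u^3 - 2u^2 - u - 5) + 719| ≤ 406|u + 6| < eps provided |u + 6| < eps/406.
Choosing delta = min(1, eps/406) ensures both conditions, hence |(3u^3 - 2u^2 - u - 5) + 719| < eps.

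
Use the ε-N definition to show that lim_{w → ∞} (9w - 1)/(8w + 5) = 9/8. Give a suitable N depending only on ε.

N = (53/64)/ε

Let ε > 0 be given. We seek N > 0 such that w > N implies |(9w - 1)/(8w + 5) − (9/8)| < ε.
(9w - 1)/(8w + 5) − (9/8) = (8(9w - 1) − 9(8w + 5)) / (8(8w + 5)) = -53/(8(8w + 5)).
For w > 0 we have 8w + 5 > 8w, so |(9w - 1)/(8w + 5) − (9/8)| = 53/(8(8w + 5)) < 53/(8·8w) = (53/64)/w.
Thus |(9w - 1)/(8w + 5) − (9/8)| < ε whenever w > (53/64)/ε.
Take N = (53/64)/ε. If w > N then |(9w - 1)/(8w + 5) − (9/8)| < (53/64)/w < ε.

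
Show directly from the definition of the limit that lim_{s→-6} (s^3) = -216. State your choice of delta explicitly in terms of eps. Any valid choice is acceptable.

Fix eps > 0. We seek delta > 0 with 0 < |s + 6| < delta ⇒ |s^3 + 216| < eps.
Factor: s^3 + 216 = (s + 6)(s^2 - 6s + 36), so |s^3 + 216| = |s + 6|·|s^2 - 6s + 36|.
Restrict delta ≤ 2. Then |s + 6| < 2 gives |s| < 8, so by the triangle inequality |s^2 - 6s + 36| ≤ 8^2 + 6·8 + 36 = 148.
Hence |s^3 + 216| ≤ 148|s + 6|, which is < eps once |s + 6| < eps/148.
Take delta = min(2, eps/148). If 0 < |s + 6| < delta then both bounds hold and |s^3 + 216| ≤ 148|s + 6| < 148·(eps/148) = eps.

delta = min(2, eps/148)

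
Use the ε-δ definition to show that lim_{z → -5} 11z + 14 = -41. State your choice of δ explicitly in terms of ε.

Let ε > 0. We need δ > 0 so that 0 < |z + 5| < δ implies |(11z + 14) + 41| < ε.
Since (11z + 14) + 41 = 11(z + 5), we have |(11z + 14) + 41| = 11|z + 5|.
Thus it suffices that |z + 5| < ε/11.
Choosing δ = ε/11 gives |(11z + 14) + 41| = 11|z + 5| < ε whenever |z + 5| < δ.

δ = ε/11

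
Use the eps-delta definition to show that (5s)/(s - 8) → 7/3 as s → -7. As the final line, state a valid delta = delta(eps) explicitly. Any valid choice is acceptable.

Fix eps > 0. We want delta > 0 with 0 < |s + 7| < delta ⇒ |(5s)/(s - 8) − (7/3)| < eps.
Combining over a common denominator, (5s)/(s - 8) − (7/3) = [(5s)·(-15) − (-35)·(s - 8)] / [(-15)·(s - 8)] = -40(s + 7) / ((-15)(s - 8)).
So |(5s)/(s - 8) − (7/3)| = 40|s + 7| / (15·|s − 8|).
Restrict delta ≤ 15/2. Then |s + 7| < 15/2 gives |s − 8| = |(s + 7) + (-15)| ≥ 15 − 15/2 = 15/2.
Hence |(5s)/(s - 8) − (7/3)| < 40|s + 7|/(15·(15/2)) = (16/45)|s + 7|, which is < eps once |s + 7| < (45/16)eps.
Take delta = min(15/2, (45/16)eps). Then 0 < |s + 7| < delta forces both bounds, so |(5s)/(s - 8) − (7/3)| < eps.

delta = min(15/2, (45/16)eps)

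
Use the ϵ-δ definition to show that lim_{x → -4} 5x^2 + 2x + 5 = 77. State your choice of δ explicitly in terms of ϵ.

δ = min(1, ϵ/43)

Suppose ϵ > 0. We want δ > 0 such that 0 < |x + 4| < δ implies |(5x^2 + 2x + 5) − 77| < ϵ.
(5x^2 + 2x + 5) − 77 = 5x^2 + 2x - 72 = (x + 4)(5x - 18).
So |(5x^2 + 2x + 5) − 77| = |x + 4|·|5x - 18|.
Require δ ≤ 1. Then |x + 4| < 1 gives |x| < 5, and by the triangle inequality |5x - 18| ≤ 5·5 + 18 = 43.
Hence |(5x^2 + 2x + 5) − 77| ≤ 43|x + 4| < ϵ provided |x + 4| < ϵ/43.
Take δ = min(1, ϵ/43). Then 0 < |x + 4| < δ gives both |x + 4| < 1 and |x + 4| < ϵ/43, so |(5x^2 + 2x + 5) − 77| < ϵ.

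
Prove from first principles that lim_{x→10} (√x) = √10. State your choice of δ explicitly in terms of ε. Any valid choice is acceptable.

Fix ε > 0. We want δ > 0 such that 0 < |x − 10| < δ implies |√x − √10| < ε.
Multiplying by the conjugate, |√x − √10| = |x − 10|/(√x + √10).
Restrict δ ≤ 10 so that |x − 10| < 10 forces x > 0, and then √x + √10 > √10.
Hence |√x − √10| < |x − 10|/√10, which is < ε once |x − 10| < √10·ε.
Take δ = min(10, √10·ε). If 0 < |x − 10| < δ then x > 0 and |√x − √10| < |x − 10|/√10 < ε.

δ = min(10, √10·ε)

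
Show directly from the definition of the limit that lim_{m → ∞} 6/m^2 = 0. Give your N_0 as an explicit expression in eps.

Let eps > 0. For m ≥ 1, |6/m^2 − 0| = 6/m^2.
6/m^2 < eps ⇔ m^2 > 6/eps ⇔ m > (6/eps)^{1/2}.
Take N_0 = (6/eps)^{1/2}. Then m > N_0 implies 6/m^2 < eps.

N_0 = (6/eps)^{1/2}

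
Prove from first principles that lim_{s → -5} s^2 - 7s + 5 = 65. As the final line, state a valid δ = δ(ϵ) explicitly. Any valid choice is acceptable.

δ = min(1, ϵ/18)

Let ϵ > 0. We want δ > 0 such that 0 < |s + 5| < δ implies |(s^2 - 7s + 5) − 65| < ϵ.
(s^2 - 7s + 5) − 65 = s^2 - 7s - 60 = (s + 5)(s - 12).
So |(s^2 - 7s + 5) − 65| = |s + 5|·|s - 12|.
Require δ ≤ 1. Then |s + 5| < 1 gives |s| < 6, and by the triangle inequality |s - 12| ≤ 6 + 12 = 18.
Hence |(s^2 - 7s + 5) − 65| ≤ 18|s + 5| < ϵ provided |s + 5| < ϵ/18.
Choosing δ = min(1, ϵ/18) ensures both conditions, hence |(s^2 - 7s + 5) − 65| < ϵ.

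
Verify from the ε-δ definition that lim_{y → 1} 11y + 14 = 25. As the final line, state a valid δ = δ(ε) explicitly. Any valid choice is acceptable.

δ = ε/11

Suppose ε > 0. We need δ > 0 so that 0 < |y − 1| < δ implies |(11y + 14) − 25| < ε.
|(11y + 14) − 25| = |11y - 11| = 11|y − 1|.
So 11|y − 1| < ε exactly when |y − 1| < ε/11.
Choosing δ = ε/11 gives |(11y + 14) − 25| = 11|y − 1| < ε whenever |y − 1| < δ.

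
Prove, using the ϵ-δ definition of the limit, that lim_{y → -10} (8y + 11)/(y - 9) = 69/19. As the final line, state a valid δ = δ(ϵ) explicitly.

δ = min(19/2, (361/166)ϵ)

Let ϵ > 0. We want δ > 0 with 0 < |y + 10| < δ ⇒ |(8y + 11)/(y - 9) − (69/19)| < ϵ.
Combining over a common denominator, (8y + 11)/(y - 9) − (69/19) = [(8y + 11)·(-19) − (-69)·(y - 9)] / [(-19)·(y - 9)] = -83(y + 10) / ((-19)(y - 9)).
So |(8y + 11)/(y - 9) − (69/19)| = 83|y + 10| / (19·|y − 9|).
Restrict δ ≤ 19/2. Then |y + 10| < 19/2 gives |y − 9| = |(y + 10) + (-19)| ≥ 19 − 19/2 = 19/2.
Hence |(8y + 11)/(y - 9) − (69/19)| < 83|y + 10|/(19·(19/2)) = (166/361)|y + 10|, which is < ϵ once |y + 10| < (361/166)ϵ.
Take δ = min(19/2, (361/166)ϵ). Then 0 < |y + 10| < δ forces both bounds, so |(8y + 11)/(y - 9) − (69/19)| < ϵ.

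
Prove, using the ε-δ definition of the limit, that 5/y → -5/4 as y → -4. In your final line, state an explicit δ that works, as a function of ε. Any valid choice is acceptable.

Suppose ε > 0. We seek δ > 0 such that 0 < |y + 4| < δ implies |5/y + 5/4| < ε.
|5/y + 5/4| = 5·|-4 − y|/(4·|y|) = 5|y + 4|/(4|y|).
Restrict δ ≤ 2. Then |y + 4| < 2 gives |y| > 2, so 4|y| > 8.
Then |5/y + 5/4| < 5|y + 4|/8, which is < ε when |y + 4| < (8/5)ε.
Take δ = min(2, (8/5)ε). Then 0 < |y + 4| < δ gives both |y + 4| < 2 and |y + 4| < (8/5)ε, so |5/y + 5/4| < ε.

δ = min(2, (8/5)ε)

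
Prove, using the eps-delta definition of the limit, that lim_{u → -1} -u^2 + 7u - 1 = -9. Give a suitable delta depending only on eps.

Let eps > 0. We want delta > 0 such that 0 < |u + 1| < delta implies |(-u^2 + 7u - 1) + 9| < eps.
(-u^2 + 7u - 1) + 9 = -u^2 + 7u + 8 = (u + 1)(-u + 8).
So |(-u^2 + 7u - 1) + 9| = |u + 1|·|-u + 8|.
Require delta ≤ 1. Then |u + 1| < 1 gives |u| < 2, and by the triangle inequality |-u + 8| ≤ 2 + 8 = 10.
Hence |(-u^2 + 7u - 1) + 9| ≤ 10|u + 1| < eps provided |u + 1| < eps/10.
Choosing delta = min(1, eps/10) ensures both conditions, hence |(-u^2 + 7u - 1) + 9| < eps.

delta = min(1, eps/10)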